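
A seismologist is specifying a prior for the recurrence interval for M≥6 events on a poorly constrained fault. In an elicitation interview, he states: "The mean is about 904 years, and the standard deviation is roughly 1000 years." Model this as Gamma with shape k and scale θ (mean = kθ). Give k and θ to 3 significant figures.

For Gamma(k, scale θ): mean = kθ, variance = kθ², so CV = 1/√k.
CV = SD/mean = 1000/904 = 1.106, hence k = 1/CV² = 0.817.
Then θ = mean/k = 904/0.817 = 1110.

k ≈ 0.817, θ ≈ 1110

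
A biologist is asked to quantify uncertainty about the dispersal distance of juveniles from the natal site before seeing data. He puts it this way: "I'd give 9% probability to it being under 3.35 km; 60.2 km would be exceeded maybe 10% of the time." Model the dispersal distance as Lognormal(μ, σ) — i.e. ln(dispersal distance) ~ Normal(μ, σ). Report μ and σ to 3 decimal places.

If T ~ Lognormal(μ,σ) then ln T ~ Normal(μ,σ), so the p-quantile of ln T is μ + z_p·σ.
ln(3.35) = 1.209 and ln(60.2) = 4.098; z_{0.09} = -1.341, z_{0.9} = 1.282.
σ = (4.098 − 1.209)/(1.282 − (-1.341)) = 1.102.
μ = 1.209 − (-1.341)·1.102 = 2.686.

μ ≈ 2.686, σ ≈ 1.102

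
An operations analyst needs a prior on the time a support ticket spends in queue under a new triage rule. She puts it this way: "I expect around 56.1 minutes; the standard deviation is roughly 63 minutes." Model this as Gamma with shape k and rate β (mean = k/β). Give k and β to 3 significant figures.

For Gamma(k, rate β): mean = k/β, variance = k/β², so CV = 1/√k.
CV = SD/mean = 63/56.1 = 1.123, hence k = 1/CV² = 0.793.
Then β = k/mean = 0.793/56.1 = 0.0141.

k ≈ 0.793, β ≈ 0.0141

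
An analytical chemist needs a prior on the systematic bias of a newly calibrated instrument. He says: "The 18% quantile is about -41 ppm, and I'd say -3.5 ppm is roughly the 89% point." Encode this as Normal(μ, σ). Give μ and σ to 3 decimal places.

For Normal(μ,σ), the p-quantile is μ + z_p·σ. Here z_{0.18} = -0.9154, z_{0.89} = 1.227.
So -41 = μ − 0.9154σ and -3.5 = μ + 1.227σ.
Subtracting: σ = (-3.5 − -41)/(1.227 − (-0.9154)) = 17.508.
Then μ = -41 − (-0.9154)·17.508 = -24.974.

μ = -24.974, σ = 17.508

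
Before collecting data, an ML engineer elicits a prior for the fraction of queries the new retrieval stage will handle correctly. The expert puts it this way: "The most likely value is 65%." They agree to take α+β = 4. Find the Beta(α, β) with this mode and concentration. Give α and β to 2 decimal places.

α = 2.30, β = 1.70

For α,β > 1 the Beta mode is (α−1)/(α+β−2). With α+β = 4, the mode is (α−1)/2.
Set (α−1)/2 = 0.65 → α = 1 + 0.65·2 = 2.30.
β = 4 − α = 1.70.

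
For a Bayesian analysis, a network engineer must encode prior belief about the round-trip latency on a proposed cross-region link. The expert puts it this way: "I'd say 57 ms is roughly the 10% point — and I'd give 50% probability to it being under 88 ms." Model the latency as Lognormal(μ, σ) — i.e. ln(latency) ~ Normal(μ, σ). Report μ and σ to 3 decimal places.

If T ~ Lognormal(μ,σ) then ln T ~ Normal(μ,σ), so the p-quantile of ln T is μ + z_p·σ.
ln(57) = 4.043 and ln(88) = 4.477; z_{0.1} = -1.282, z_{0.5} = 0.
σ = (4.477 − 4.043)/(0 − (-1.282)) = 0.339.
μ = 4.043 − (-1.282)·0.339 = 4.477.

μ ≈ 4.477, σ ≈ 0.339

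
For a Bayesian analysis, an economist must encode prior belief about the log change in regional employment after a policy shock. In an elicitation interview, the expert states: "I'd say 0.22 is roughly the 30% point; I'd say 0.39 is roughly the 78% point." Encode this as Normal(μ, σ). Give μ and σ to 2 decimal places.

The p-quantile of Normal(μ,σ) is μ + z_p·σ, with z_{0.3} = -0.5244 and z_{0.78} = 0.7722.
Eliminate σ: μ = (z₂·x₁ − z₁·x₂)/(z₂ − z₁) = (0.7722·0.22 − (-0.5244)·0.39)/1.297 = 0.29.
Then σ = (x₂ − x₁)/(z₂ − z₁) = (0.39 − 0.22)/1.297 = 0.13.

μ = 0.29, σ = 0.13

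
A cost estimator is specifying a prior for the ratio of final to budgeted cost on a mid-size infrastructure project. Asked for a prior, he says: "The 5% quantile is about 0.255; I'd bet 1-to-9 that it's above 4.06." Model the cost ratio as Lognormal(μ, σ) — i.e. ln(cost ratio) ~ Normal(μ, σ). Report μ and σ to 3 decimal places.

μ ≈ 0.189, σ ≈ 0.946

If T ~ Lognormal(μ,σ) then ln T ~ Normal(μ,σ), so the p-quantile of ln T is μ + z_p·σ.
ln(0.255) = -1.366 and ln(4.06) = 1.401; z_{0.05} = -1.645, z_{0.9} = 1.282.
σ = (1.401 − -1.366)/(1.282 − (-1.645)) = 0.946.
μ = -1.366 − (-1.645)·0.946 = 0.189.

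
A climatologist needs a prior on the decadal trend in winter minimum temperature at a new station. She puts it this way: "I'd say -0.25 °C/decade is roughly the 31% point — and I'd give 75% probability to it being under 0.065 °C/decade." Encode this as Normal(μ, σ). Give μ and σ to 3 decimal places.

The p-quantile of Normal(μ,σ) is μ + z_p·σ, with z_{0.31} = -0.4959 and z_{0.75} = 0.6745.
Eliminate σ: μ = (z₂·x₁ − z₁·x₂)/(z₂ − z₁) = (0.6745·-0.25 − (-0.4959)·0.065)/1.17 = -0.117.
Then σ = (x₂ − x₁)/(z₂ − z₁) = (0.065 − -0.25)/1.17 = 0.269.

μ = -0.117, σ = 0.269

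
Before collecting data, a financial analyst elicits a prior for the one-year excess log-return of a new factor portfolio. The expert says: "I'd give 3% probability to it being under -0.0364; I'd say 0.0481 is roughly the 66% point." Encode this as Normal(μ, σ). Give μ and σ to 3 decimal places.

For Normal(μ,σ), the p-quantile is μ + z_p·σ. Here z_{0.03} = -1.881, z_{0.66} = 0.4125.
So -0.0364 = μ − 1.881σ and 0.0481 = μ + 0.4125σ.
Subtracting: σ = (0.0481 − -0.0364)/(0.4125 − (-1.881)) = 0.037.
Then μ = -0.0364 − (-1.881)·0.037 = 0.033.

μ = 0.033, σ = 0.037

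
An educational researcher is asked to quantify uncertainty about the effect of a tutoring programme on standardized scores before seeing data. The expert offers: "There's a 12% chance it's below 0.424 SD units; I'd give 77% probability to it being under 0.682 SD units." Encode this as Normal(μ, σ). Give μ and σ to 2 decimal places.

For Normal(μ,σ), the p-quantile is μ + z_p·σ. Here z_{0.12} = -1.175, z_{0.77} = 0.7388.
So 0.424 = μ − 1.175σ and 0.682 = μ + 0.7388σ.
Subtracting: σ = (0.682 − 0.424)/(0.7388 − (-1.175)) = 0.13.
Then μ = 0.424 − (-1.175)·0.13 = 0.58.

μ = 0.58, σ = 0.13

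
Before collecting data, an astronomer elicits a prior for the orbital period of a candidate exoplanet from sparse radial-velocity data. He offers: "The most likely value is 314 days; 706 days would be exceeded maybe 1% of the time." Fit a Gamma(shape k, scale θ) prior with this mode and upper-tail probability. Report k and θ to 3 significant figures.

Gamma(k,θ) with k>1 has mode (k−1)θ, so θ = 314/(k−1).
Need P(X < 706) = 0.99 with θ tied to k this way. Start at k = 2, θ = 314: P(X<706) ≈ 0.657.
Too low — raise k to concentrate. Iterating converges to k ≈ 8.31.
Then θ = 314/(8.31−1) ≈ 42.9.

k ≈ 8.31, θ ≈ 42.9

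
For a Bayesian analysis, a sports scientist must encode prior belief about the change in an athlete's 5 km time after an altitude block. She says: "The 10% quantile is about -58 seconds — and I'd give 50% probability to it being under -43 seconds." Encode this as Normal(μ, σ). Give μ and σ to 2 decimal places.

μ = -43.00, σ = 11.70

The p-quantile of Normal(μ,σ) is μ + z_p·σ, with z_{0.1} = -1.282 and z_{0.5} = 0.
Eliminate σ: μ = (z₂·x₁ − z₁·x₂)/(z₂ − z₁) = (0·-58 − (-1.282)·-43)/1.282 = -43.00.
Then σ = (x₂ − x₁)/(z₂ − z₁) = (-43 − -58)/1.282 = 11.70.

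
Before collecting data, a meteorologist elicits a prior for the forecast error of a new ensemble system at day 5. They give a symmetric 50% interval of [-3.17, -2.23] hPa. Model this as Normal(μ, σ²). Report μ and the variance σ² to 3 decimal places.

A symmetric 50% interval runs μ ± z·σ with z = 0.6745.
Half-width = 0.47, so σ = 0.47/0.6745 = 0.6968 and σ² = 0.486.
μ is the interval midpoint, -2.700.

μ = -2.700, σ² = 0.486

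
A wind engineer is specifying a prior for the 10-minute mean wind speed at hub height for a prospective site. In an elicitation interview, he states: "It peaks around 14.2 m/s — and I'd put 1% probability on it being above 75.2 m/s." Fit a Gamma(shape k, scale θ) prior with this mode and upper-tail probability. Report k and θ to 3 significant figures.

Gamma(k,θ) with k>1 has mode (k−1)θ, so θ = 14.2/(k−1).
Need P(X < 75.2) = 0.99 with θ tied to k this way. Start at k = 2, θ = 14.2: P(X<75.2) ≈ 0.968.
Too low — raise k to concentrate. Iterating converges to k ≈ 2.39.
Then θ = 14.2/(2.39−1) ≈ 10.2.

k ≈ 2.39, θ ≈ 10.2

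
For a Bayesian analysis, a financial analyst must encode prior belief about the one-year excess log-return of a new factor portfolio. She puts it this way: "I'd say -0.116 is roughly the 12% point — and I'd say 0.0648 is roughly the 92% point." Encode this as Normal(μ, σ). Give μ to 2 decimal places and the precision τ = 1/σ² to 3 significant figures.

μ = -0.03, τ = 204

For Normal(μ,σ), the p-quantile is μ + z_p·σ. Here z_{0.12} = -1.175, z_{0.92} = 1.405.
So -0.116 = μ − 1.175σ and 0.0648 = μ + 1.405σ.
Subtracting: σ = (0.0648 − -0.116)/(1.405 − (-1.175)) = 0.07.
Then μ = -0.116 − (-1.175)·0.07 = -0.03.
Precision τ = 1/σ² = 1/0.07008² = 204.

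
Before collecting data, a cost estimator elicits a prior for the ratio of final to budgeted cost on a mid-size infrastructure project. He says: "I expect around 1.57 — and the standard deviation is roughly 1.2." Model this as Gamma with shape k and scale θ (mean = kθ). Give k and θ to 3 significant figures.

For Gamma(k, scale θ): mean = kθ, variance = kθ², so CV = 1/√k.
CV = SD/mean = 1.2/1.57 = 0.7643, hence k = 1/CV² = 1.71.
Then θ = mean/k = 1.57/1.71 = 0.917.

k ≈ 1.71, θ ≈ 0.917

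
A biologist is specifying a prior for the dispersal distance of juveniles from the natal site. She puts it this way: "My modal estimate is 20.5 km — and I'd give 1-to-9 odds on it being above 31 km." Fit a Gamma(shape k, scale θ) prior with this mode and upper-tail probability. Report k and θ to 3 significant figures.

k ≈ 11.9, θ ≈ 1.88

Gamma(k,θ) with k>1 has mode (k−1)θ, so θ = 20.5/(k−1).
Need P(X < 31) = 0.9 with θ tied to k this way. Start at k = 2, θ = 20.5: P(X<31) ≈ 0.446.
Too low — raise k to concentrate. Iterating converges to k ≈ 11.9.
Then θ = 20.5/(11.9−1) ≈ 1.88.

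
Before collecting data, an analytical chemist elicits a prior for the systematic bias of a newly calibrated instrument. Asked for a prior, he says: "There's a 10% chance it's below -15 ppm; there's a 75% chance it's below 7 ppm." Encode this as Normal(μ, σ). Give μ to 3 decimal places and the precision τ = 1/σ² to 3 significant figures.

μ = -0.586, τ = 0.00791

For Normal(μ,σ), the p-quantile is μ + z_p·σ. Here z_{0.1} = -1.282, z_{0.75} = 0.6745.
So -15 = μ − 1.282σ and 7 = μ + 0.6745σ.
Subtracting: σ = (7 − -15)/(0.6745 − (-1.282)) = 11.247.
Then μ = -15 − (-1.282)·11.247 = -0.586.
Precision τ = 1/σ² = 1/11.25² = 0.00791.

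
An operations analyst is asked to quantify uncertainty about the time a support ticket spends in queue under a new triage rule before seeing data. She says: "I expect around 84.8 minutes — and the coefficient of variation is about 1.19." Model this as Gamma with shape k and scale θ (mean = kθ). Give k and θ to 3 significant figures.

For Gamma(k, scale θ): mean = kθ, variance = kθ², so CV = 1/√k.
CV = 1.19, hence k = 1/CV² = 0.706.
Then θ = mean/k = 84.8/0.706 = 120.

k ≈ 0.706, θ ≈ 120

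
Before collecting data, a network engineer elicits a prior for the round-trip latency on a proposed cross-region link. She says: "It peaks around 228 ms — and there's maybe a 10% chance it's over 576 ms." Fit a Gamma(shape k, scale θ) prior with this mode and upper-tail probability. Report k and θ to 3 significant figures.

Gamma(k,θ) with k>1 has mode (k−1)θ, so θ = 228/(k−1).
Need P(X < 576) = 0.9 with θ tied to k this way. Start at k = 2, θ = 228: P(X<576) ≈ 0.718.
Too low — raise k to concentrate. Iterating converges to k ≈ 3.24.
Then θ = 228/(3.24−1) ≈ 102.

k ≈ 3.24, θ ≈ 102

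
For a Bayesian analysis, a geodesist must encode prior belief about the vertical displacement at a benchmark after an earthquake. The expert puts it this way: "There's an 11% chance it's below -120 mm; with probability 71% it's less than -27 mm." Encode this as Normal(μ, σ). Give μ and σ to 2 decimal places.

μ = -55.91, σ = 52.25

The p-quantile of Normal(μ,σ) is μ + z_p·σ, with z_{0.11} = -1.227 and z_{0.71} = 0.5534.
Eliminate σ: μ = (z₂·x₁ − z₁·x₂)/(z₂ − z₁) = (0.5534·-120 − (-1.227)·-27)/1.78 = -55.91.
Then σ = (x₂ − x₁)/(z₂ − z₁) = (-27 − -120)/1.78 = 52.25.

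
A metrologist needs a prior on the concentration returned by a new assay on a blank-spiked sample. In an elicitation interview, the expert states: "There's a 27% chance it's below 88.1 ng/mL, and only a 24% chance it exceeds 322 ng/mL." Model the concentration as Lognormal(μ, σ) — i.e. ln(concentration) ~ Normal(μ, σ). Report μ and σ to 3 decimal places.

μ ≈ 5.081, σ ≈ 0.983

If T ~ Lognormal(μ,σ) then ln T ~ Normal(μ,σ), so the p-quantile of ln T is μ + z_p·σ.
ln(88.1) = 4.478 and ln(322) = 5.775; z_{0.27} = -0.6128, z_{0.76} = 0.7063.
σ = (5.775 − 4.478)/(0.7063 − (-0.6128)) = 0.983.
μ = 4.478 − (-0.6128)·0.983 = 5.081.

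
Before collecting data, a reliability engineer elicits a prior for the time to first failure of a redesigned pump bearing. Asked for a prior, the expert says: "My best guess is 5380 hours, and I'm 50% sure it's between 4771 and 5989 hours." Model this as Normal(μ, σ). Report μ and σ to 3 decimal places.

μ = 5380.000, σ = 902.905

A symmetric 50% interval runs μ ± z·σ with z = 0.6745.
Half-width = 609, so σ = 609/0.6745 = 902.905.
μ is the stated best guess, 5380.000.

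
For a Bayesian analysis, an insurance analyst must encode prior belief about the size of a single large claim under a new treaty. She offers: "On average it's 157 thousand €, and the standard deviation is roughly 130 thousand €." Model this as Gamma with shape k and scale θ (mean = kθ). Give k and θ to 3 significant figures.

k ≈ 1.46, θ ≈ 108

For Gamma(k, scale θ): mean = kθ, variance = kθ², so CV = 1/√k.
CV = SD/mean = 130/157 = 0.828, hence k = 1/CV² = 1.46.
Then θ = mean/k = 157/1.46 = 108.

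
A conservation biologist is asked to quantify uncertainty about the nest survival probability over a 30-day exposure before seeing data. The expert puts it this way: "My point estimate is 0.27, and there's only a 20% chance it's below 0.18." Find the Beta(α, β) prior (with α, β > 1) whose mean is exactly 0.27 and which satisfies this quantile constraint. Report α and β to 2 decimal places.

With mean 0.27 fixed, write α = 0.27s, β = 0.73s where s = α+β.
Need P(θ < 0.18) = 0.2 under Beta(0.27s, 0.73s). Normal approximation: (q−m)/√(m(1−m)/s) ≈ z_{0.2} = -0.842, so s ≈ 0.27·0.73·(-0.842)²/(0.18−0.27)² = 17.2.
At s = 17.2: P(θ<0.18) ≈ 0.205. Adjusting to match 0.2 gives s ≈ 17.89.
So α = 0.27·17.89 ≈ 4.83, β = 0.73·17.89 ≈ 13.06.

α ≈ 4.83, β ≈ 13.06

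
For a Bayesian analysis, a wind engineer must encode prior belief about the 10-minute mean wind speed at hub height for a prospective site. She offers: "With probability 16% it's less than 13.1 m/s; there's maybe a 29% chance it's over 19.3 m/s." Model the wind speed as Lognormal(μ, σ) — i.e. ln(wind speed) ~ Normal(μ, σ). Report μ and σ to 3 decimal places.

If T ~ Lognormal(μ,σ) then ln T ~ Normal(μ,σ), so the p-quantile of ln T is μ + z_p·σ.
ln(13.1) = 2.573 and ln(19.3) = 2.96; z_{0.16} = -0.9945, z_{0.71} = 0.5534.
σ = (2.96 − 2.573)/(0.5534 − (-0.9945)) = 0.250.
μ = 2.573 − (-0.9945)·0.250 = 2.822.

μ ≈ 2.822, σ ≈ 0.250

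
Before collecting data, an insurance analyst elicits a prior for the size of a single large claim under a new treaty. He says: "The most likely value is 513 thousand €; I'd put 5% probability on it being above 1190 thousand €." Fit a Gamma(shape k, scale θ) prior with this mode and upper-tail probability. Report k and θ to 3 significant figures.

Gamma(k,θ) with k>1 has mode (k−1)θ, so θ = 513/(k−1).
Need P(X < 1190) = 0.95 with θ tied to k this way. Start at k = 2, θ = 513: P(X<1190) ≈ 0.674.
Too low — raise k to concentrate. Iterating converges to k ≈ 4.87.
Then θ = 513/(4.87−1) ≈ 133.

k ≈ 4.87, θ ≈ 133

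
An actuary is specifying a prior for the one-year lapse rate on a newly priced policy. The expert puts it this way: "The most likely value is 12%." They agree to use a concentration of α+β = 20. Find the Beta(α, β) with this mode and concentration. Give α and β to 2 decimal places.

For α,β > 1 the Beta mode is (α−1)/(α+β−2). With α+β = 20, the mode is (α−1)/18.
Set (α−1)/18 = 0.12 → α = 1 + 0.12·18 = 3.16.
β = 20 − α = 16.84.

α = 3.16, β = 16.84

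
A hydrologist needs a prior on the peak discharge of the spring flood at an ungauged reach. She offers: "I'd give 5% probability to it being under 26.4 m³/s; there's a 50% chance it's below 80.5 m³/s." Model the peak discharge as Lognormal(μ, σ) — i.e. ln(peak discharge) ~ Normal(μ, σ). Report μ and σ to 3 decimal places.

μ ≈ 4.388, σ ≈ 0.678

If T ~ Lognormal(μ,σ) then ln T ~ Normal(μ,σ), so the p-quantile of ln T is μ + z_p·σ.
ln(26.4) = 3.273 and ln(80.5) = 4.388; z_{0.05} = -1.645, z_{0.5} = 0.
σ = (4.388 − 3.273)/(0 − (-1.645)) = 0.678.
μ = 3.273 − (-1.645)·0.678 = 4.388.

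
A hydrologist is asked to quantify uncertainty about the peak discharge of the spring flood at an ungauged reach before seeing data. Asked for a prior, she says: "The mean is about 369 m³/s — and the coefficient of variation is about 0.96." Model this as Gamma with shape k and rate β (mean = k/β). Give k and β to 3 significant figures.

For Gamma(k, rate β): mean = k/β, variance = k/β², so CV = 1/√k.
CV = 0.96, hence k = 1/CV² = 1.09.
Then β = k/mean = 1.09/369 = 0.00294.

k ≈ 1.09, β ≈ 0.00294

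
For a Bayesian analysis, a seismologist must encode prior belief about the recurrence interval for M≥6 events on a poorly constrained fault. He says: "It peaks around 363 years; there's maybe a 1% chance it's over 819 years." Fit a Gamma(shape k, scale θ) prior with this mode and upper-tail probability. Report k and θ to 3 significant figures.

Gamma(k,θ) with k>1 has mode (k−1)θ, so θ = 363/(k−1).
Need P(X < 819) = 0.99 with θ tied to k this way. Start at k = 2, θ = 363: P(X<819) ≈ 0.659.
Too low — raise k to concentrate. Iterating converges to k ≈ 8.24.
Then θ = 363/(8.24−1) ≈ 50.1.

k ≈ 8.24, θ ≈ 50.1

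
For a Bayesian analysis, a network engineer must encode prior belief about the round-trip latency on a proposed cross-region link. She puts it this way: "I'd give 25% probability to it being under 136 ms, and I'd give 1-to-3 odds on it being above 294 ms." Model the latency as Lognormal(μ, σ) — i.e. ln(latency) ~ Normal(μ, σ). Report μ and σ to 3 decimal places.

If T ~ Lognormal(μ,σ) then ln T ~ Normal(μ,σ), so the p-quantile of ln T is μ + z_p·σ.
ln(136) = 4.913 and ln(294) = 5.684; z_{0.25} = -0.6745, z_{0.75} = 0.6745.
σ = (5.684 − 4.913)/(0.6745 − (-0.6745)) = 0.571.
μ = 4.913 − (-0.6745)·0.571 = 5.298.

μ ≈ 5.298, σ ≈ 0.571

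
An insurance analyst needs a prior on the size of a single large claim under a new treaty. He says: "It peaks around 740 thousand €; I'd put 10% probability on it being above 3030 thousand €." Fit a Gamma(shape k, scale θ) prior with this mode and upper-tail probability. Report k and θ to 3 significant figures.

k ≈ 1.92, θ ≈ 803

Gamma(k,θ) with k>1 has mode (k−1)θ, so θ = 740/(k−1).
Need P(X < 3030) = 0.9 with θ tied to k this way. Start at k = 2, θ = 740: P(X<3030) ≈ 0.915.
Too high — lower k to spread out. Iterating converges to k ≈ 1.92.
Then θ = 740/(1.92−1) ≈ 803.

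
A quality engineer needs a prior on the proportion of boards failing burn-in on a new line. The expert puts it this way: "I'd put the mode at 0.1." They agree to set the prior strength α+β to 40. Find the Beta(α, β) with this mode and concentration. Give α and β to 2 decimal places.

For α,β > 1 the Beta mode is (α−1)/(α+β−2). With α+β = 40, the mode is (α−1)/38.
Set (α−1)/38 = 0.1 → α = 1 + 0.1·38 = 4.80.
β = 40 − α = 35.20.

α = 4.80, β = 35.20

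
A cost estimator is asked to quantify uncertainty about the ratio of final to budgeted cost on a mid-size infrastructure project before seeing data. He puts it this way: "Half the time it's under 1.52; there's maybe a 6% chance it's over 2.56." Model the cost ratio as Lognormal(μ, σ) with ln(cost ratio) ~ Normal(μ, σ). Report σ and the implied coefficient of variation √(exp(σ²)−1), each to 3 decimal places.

If T ~ Lognormal(μ,σ) then ln T ~ Normal(μ,σ), so the p-quantile of ln T is μ + z_p·σ.
ln(1.52) = 0.4187 and ln(2.56) = 0.94; z_{0.5} = 0, z_{0.94} = 1.555.
σ = (0.94 − 0.4187)/(1.555 − (0)) = 0.335.
μ = 0.4187 − (0)·0.335 = 0.419.
CV = √(exp(σ²)−1) = √(exp(0.1124)−1) = 0.345.

σ ≈ 0.335, CV ≈ 0.345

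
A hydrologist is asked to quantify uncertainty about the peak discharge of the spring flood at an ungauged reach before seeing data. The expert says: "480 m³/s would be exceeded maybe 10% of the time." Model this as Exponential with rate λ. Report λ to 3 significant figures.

P(T > 480.0) = e^(−λ·480.0) = 0.1, so λ = −ln(0.1)/480.0 = 0.0048.

λ ≈ 0.0048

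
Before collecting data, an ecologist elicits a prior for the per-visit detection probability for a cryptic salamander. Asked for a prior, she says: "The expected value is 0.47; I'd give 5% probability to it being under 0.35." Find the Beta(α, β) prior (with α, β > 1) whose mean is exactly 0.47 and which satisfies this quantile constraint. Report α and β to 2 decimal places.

α ≈ 21.31, β ≈ 24.03

With mean 0.47 fixed, write α = 0.47s, β = 0.53s where s = α+β.
Need P(θ < 0.35) = 0.05 under Beta(0.47s, 0.53s). Normal approximation: (q−m)/√(m(1−m)/s) ≈ z_{0.05} = -1.64, so s ≈ 0.47·0.53·(-1.64)²/(0.35−0.47)² = 46.8.
At s = 46.8: P(θ<0.35) ≈ 0.047. Adjusting to match 0.05 gives s ≈ 45.34.
So α = 0.47·45.34 ≈ 21.31, β = 0.53·45.34 ≈ 24.03.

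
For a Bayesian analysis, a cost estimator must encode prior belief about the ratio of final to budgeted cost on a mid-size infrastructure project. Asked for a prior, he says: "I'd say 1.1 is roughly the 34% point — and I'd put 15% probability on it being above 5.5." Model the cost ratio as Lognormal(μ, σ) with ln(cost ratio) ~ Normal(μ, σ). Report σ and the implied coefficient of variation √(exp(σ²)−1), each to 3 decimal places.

σ ≈ 1.111, CV ≈ 1.560

If T ~ Lognormal(μ,σ) then ln T ~ Normal(μ,σ), so the p-quantile of ln T is μ + z_p·σ.
ln(1.1) = 0.09531 and ln(5.5) = 1.705; z_{0.34} = -0.4125, z_{0.85} = 1.036.
σ = (1.705 − 0.09531)/(1.036 − (-0.4125)) = 1.111.
μ = 0.09531 − (-0.4125)·1.111 = 0.553.
CV = √(exp(σ²)−1) = √(exp(1.2339)−1) = 1.560.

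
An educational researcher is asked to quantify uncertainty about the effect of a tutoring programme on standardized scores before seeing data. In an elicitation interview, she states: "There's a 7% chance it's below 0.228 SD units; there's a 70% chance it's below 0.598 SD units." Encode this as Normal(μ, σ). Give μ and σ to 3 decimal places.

The p-quantile of Normal(μ,σ) is μ + z_p·σ, with z_{0.07} = -1.476 and z_{0.7} = 0.5244.
Eliminate σ: μ = (z₂·x₁ − z₁·x₂)/(z₂ − z₁) = (0.5244·0.228 − (-1.476)·0.598)/2 = 0.501.
Then σ = (x₂ − x₁)/(z₂ − z₁) = (0.598 − 0.228)/2 = 0.185.

μ = 0.501, σ = 0.185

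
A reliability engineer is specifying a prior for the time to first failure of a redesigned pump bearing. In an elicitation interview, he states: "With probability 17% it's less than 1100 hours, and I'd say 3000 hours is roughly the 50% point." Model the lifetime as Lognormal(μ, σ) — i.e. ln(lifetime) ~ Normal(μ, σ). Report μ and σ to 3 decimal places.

μ ≈ 8.006, σ ≈ 1.051

If T ~ Lognormal(μ,σ) then ln T ~ Normal(μ,σ), so the p-quantile of ln T is μ + z_p·σ.
ln(1100) = 7.003 and ln(3000) = 8.006; z_{0.17} = -0.9542, z_{0.5} = 0.
σ = (8.006 − 7.003)/(0 − (-0.9542)) = 1.051.
μ = 7.003 − (-0.9542)·1.051 = 8.006.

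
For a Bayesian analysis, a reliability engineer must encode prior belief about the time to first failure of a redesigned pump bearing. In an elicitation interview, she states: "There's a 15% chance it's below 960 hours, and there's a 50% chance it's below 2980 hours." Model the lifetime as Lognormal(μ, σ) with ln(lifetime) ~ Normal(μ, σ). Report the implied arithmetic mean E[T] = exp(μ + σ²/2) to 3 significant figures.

E[T] ≈ 5410 hours

If T ~ Lognormal(μ,σ) then ln T ~ Normal(μ,σ), so the p-quantile of ln T is μ + z_p·σ.
ln(960) = 6.867 and ln(2980) = 8; z_{0.15} = -1.036, z_{0.5} = 0.
σ = (8 − 6.867)/(0 − (-1.036)) = 1.093.
μ = 6.867 − (-1.036)·1.093 = 8.000.
E[T] = exp(μ + σ²/2) = exp(8.000 + 0.5972) = 5410 hours.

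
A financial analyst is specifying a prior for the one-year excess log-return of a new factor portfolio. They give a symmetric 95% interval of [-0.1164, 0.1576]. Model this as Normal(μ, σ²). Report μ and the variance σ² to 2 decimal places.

A symmetric 95% interval runs μ ± z·σ with z = 1.96.
Half-width = 0.137, so σ = 0.137/1.96 = 0.070 and σ² = 0.00.
μ is the interval midpoint, 0.02.

μ = 0.02, σ² = 0.00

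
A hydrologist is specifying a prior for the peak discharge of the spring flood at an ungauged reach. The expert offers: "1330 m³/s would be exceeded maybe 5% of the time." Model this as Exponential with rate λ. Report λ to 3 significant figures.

λ ≈ 0.00225

P(T > 1330.0) = e^(−λ·1330.0) = 0.05, so λ = −ln(0.05)/1330.0 = 0.00225.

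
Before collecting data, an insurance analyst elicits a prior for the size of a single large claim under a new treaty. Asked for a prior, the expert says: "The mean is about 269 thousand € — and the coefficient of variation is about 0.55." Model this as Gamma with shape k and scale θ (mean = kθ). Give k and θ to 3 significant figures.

For Gamma(k, scale θ): mean = kθ, variance = kθ², so CV = 1/√k.
CV = 0.55, hence k = 1/CV² = 3.31.
Then θ = mean/k = 269/3.31 = 81.4.

k ≈ 3.31, θ ≈ 81.4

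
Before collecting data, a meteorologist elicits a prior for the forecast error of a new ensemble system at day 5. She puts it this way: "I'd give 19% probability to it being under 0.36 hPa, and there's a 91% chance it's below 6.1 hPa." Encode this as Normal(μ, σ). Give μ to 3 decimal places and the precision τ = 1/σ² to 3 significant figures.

For Normal(μ,σ), the p-quantile is μ + z_p·σ. Here z_{0.19} = -0.8779, z_{0.91} = 1.341.
So 0.36 = μ − 0.8779σ and 6.1 = μ + 1.341σ.
Subtracting: σ = (6.1 − 0.36)/(1.341 − (-0.8779)) = 2.587.
Then μ = 0.36 − (-0.8779)·2.587 = 2.631.
Precision τ = 1/σ² = 1/2.587² = 0.149.

μ = 2.631, τ = 0.149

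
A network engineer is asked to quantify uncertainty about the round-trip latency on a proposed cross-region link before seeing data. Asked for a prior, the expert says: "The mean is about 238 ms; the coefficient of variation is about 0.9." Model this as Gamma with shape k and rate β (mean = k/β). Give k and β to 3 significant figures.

k ≈ 1.23, β ≈ 0.00519

For Gamma(k, rate β): mean = k/β, variance = k/β², so CV = 1/√k.
CV = 0.9, hence k = 1/CV² = 1.23.
Then β = k/mean = 1.23/238 = 0.00519.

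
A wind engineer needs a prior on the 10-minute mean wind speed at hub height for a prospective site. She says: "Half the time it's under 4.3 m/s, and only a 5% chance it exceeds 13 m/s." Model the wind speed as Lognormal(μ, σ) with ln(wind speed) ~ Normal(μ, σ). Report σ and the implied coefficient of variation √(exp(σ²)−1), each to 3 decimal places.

σ ≈ 0.673, CV ≈ 0.756

If T ~ Lognormal(μ,σ) then ln T ~ Normal(μ,σ), so the p-quantile of ln T is μ + z_p·σ.
ln(4.3) = 1.459 and ln(13) = 2.565; z_{0.5} = 0, z_{0.95} = 1.645.
σ = (2.565 − 1.459)/(1.645 − (0)) = 0.673.
μ = 1.459 − (0)·0.673 = 1.459.
CV = √(exp(σ²)−1) = √(exp(0.4524)−1) = 0.756.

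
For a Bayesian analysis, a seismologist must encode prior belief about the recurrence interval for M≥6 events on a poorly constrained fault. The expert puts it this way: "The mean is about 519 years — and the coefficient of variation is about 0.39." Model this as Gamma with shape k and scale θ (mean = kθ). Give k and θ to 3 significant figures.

For Gamma(k, scale θ): mean = kθ, variance = kθ², so CV = 1/√k.
CV = 0.39, hence k = 1/CV² = 6.57.
Then θ = mean/k = 519/6.57 = 78.9.

k ≈ 6.57, θ ≈ 78.9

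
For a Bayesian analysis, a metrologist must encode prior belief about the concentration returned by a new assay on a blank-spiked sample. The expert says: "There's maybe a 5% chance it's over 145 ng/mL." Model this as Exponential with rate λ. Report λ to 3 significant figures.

λ ≈ 0.0207

P(T > 145.0) = e^(−λ·145.0) = 0.05, so λ = −ln(0.05)/145.0 = 0.0207.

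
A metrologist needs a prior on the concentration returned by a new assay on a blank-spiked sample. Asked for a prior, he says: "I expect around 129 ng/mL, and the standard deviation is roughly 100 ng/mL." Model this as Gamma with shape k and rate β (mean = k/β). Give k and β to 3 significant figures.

For Gamma(k, rate β): mean = k/β, variance = k/β², so CV = 1/√k.
CV = SD/mean = 100/129 = 0.7752, hence k = 1/CV² = 1.66.
Then β = k/mean = 1.66/129 = 0.0129.

k ≈ 1.66, β ≈ 0.0129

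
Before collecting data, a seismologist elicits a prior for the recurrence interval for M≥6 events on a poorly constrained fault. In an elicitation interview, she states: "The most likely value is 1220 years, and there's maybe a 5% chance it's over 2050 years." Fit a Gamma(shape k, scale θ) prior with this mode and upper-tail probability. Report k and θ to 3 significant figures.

Gamma(k,θ) with k>1 has mode (k−1)θ, so θ = 1220/(k−1).
Need P(X < 2050) = 0.95 with θ tied to k this way. Start at k = 2, θ = 1220: P(X<2050) ≈ 0.501.
Too low — raise k to concentrate. Iterating converges to k ≈ 11.4.
Then θ = 1220/(11.4−1) ≈ 118.

k ≈ 11.4, θ ≈ 118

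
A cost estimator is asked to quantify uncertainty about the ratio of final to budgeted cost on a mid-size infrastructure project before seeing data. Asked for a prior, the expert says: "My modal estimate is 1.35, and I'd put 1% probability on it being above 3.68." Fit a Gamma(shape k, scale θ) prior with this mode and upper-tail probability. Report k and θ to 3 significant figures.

k ≈ 5.58, θ ≈ 0.295

Gamma(k,θ) with k>1 has mode (k−1)θ, so θ = 1.35/(k−1).
Need P(X < 3.68) = 0.99 with θ tied to k this way. Start at k = 2, θ = 1.35: P(X<3.68) ≈ 0.756.
Too low — raise k to concentrate. Iterating converges to k ≈ 5.58.
Then θ = 1.35/(5.58−1) ≈ 0.295.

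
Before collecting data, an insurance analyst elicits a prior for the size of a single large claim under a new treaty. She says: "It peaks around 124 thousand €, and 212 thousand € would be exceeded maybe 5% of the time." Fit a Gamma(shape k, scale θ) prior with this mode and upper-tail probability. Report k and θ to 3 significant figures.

Gamma(k,θ) with k>1 has mode (k−1)θ, so θ = 124/(k−1).
Need P(X < 212) = 0.95 with θ tied to k this way. Start at k = 2, θ = 124: P(X<212) ≈ 0.510.
Too low — raise k to concentrate. Iterating converges to k ≈ 10.7.
Then θ = 124/(10.7−1) ≈ 12.8.

k ≈ 10.7, θ ≈ 12.8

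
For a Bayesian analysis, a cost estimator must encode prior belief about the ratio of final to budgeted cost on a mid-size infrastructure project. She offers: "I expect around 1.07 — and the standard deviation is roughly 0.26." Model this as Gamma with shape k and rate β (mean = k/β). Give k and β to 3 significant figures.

For Gamma(k, rate β): mean = k/β, variance = k/β², so CV = 1/√k.
CV = SD/mean = 0.26/1.07 = 0.243, hence k = 1/CV² = 16.9.
Then β = k/mean = 16.9/1.07 = 15.8.

k ≈ 16.9, β ≈ 15.8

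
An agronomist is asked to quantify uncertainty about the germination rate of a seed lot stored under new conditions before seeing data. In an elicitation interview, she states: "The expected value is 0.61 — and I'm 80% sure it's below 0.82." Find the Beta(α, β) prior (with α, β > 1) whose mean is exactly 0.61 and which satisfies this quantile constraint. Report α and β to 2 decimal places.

With mean 0.61 fixed, write α = 0.61s, β = 0.39s where s = α+β.
Need P(θ < 0.82) = 0.8 under Beta(0.61s, 0.39s). Normal approximation: (q−m)/√(m(1−m)/s) ≈ z_{0.8} = 0.842, so s ≈ 0.61·0.39·(0.842)²/(0.82−0.61)² = 3.8.
At s = 3.8: P(θ<0.82) ≈ 0.795. Adjusting to match 0.8 gives s ≈ 3.94.
So α = 0.61·3.94 ≈ 2.40, β = 0.39·3.94 ≈ 1.54.

α ≈ 2.40, β ≈ 1.54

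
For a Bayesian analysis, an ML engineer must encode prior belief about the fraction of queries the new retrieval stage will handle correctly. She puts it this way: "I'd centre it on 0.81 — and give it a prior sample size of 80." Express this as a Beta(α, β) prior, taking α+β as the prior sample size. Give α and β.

α = 64.8, β = 15.2

Under the effective-sample-size interpretation, Beta(α, β) has prior mean α/(α+β) and prior sample size α+β.
So α+β = 80 and α/(α+β) = 0.81, giving α = 0.81·80 = 64.8 and β = 80 − 64.8 = 15.2.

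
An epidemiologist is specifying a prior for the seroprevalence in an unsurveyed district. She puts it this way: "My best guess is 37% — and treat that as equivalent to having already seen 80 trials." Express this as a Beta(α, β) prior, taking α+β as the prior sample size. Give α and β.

Under the effective-sample-size interpretation, Beta(α, β) has prior mean α/(α+β) and prior sample size α+β.
So α+β = 80 and α/(α+β) = 0.37, giving α = 0.37·80 = 29.6 and β = 80 − 29.6 = 50.4.

α = 29.6, β = 50.4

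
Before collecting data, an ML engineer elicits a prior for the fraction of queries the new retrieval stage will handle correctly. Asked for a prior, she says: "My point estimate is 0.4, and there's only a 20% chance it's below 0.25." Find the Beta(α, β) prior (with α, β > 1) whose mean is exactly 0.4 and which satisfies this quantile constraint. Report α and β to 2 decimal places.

α ≈ 3.13, β ≈ 4.69

With mean 0.4 fixed, write α = 0.4s, β = 0.6s where s = α+β.
Need P(θ < 0.25) = 0.2 under Beta(0.4s, 0.6s). Normal approximation: (q−m)/√(m(1−m)/s) ≈ z_{0.2} = -0.842, so s ≈ 0.4·0.6·(-0.842)²/(0.25−0.4)² = 7.6.
At s = 7.6: P(θ<0.25) ≈ 0.205. Adjusting to match 0.2 gives s ≈ 7.82.
So α = 0.4·7.82 ≈ 3.13, β = 0.6·7.82 ≈ 4.69.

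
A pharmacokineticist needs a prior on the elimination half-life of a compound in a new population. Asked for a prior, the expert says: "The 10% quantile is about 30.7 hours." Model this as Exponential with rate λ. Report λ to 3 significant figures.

λ ≈ 0.00343

P(T < 30.7) = 1 − e^(−λ·30.7) = 0.1, so λ = −ln(1−0.1)/30.7 = −ln(0.9)/30.7 = 0.00343.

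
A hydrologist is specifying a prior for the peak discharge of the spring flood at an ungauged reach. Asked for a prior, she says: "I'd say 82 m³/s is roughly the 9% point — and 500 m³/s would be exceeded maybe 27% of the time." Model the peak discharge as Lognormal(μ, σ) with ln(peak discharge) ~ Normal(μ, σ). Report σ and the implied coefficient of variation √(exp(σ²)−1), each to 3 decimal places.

If T ~ Lognormal(μ,σ) then ln T ~ Normal(μ,σ), so the p-quantile of ln T is μ + z_p·σ.
ln(82) = 4.407 and ln(500) = 6.215; z_{0.09} = -1.341, z_{0.73} = 0.6128.
σ = (6.215 − 4.407)/(0.6128 − (-1.341)) = 0.925.
μ = 4.407 − (-1.341)·0.925 = 5.647.
CV = √(exp(σ²)−1) = √(exp(0.8564)−1) = 1.164.

σ ≈ 0.925, CV ≈ 1.164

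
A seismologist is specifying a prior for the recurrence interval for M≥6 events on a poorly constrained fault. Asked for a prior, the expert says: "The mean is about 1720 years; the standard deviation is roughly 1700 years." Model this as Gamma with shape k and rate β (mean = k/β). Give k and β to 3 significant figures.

For Gamma(k, rate β): mean = k/β, variance = k/β², so CV = 1/√k.
CV = SD/mean = 1700/1720 = 0.9884, hence k = 1/CV² = 1.02.
Then β = k/mean = 1.02/1720 = 0.000595.

k ≈ 1.02, β ≈ 0.000595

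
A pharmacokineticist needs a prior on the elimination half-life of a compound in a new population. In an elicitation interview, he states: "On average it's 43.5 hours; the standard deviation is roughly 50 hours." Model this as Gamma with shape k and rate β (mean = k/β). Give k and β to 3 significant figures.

For Gamma(k, rate β): mean = k/β, variance = k/β², so CV = 1/√k.
CV = SD/mean = 50/43.5 = 1.149, hence k = 1/CV² = 0.757.
Then β = k/mean = 0.757/43.5 = 0.0174.

k ≈ 0.757, β ≈ 0.0174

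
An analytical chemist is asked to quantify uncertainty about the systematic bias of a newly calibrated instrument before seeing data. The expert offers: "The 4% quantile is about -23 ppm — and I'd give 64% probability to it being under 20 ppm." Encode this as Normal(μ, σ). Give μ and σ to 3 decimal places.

The p-quantile of Normal(μ,σ) is μ + z_p·σ, with z_{0.04} = -1.751 and z_{0.64} = 0.3585.
Eliminate σ: μ = (z₂·x₁ − z₁·x₂)/(z₂ − z₁) = (0.3585·-23 − (-1.751)·20)/2.109 = 12.692.
Then σ = (x₂ − x₁)/(z₂ − z₁) = (20 − -23)/2.109 = 20.387.

μ = 12.692, σ = 20.387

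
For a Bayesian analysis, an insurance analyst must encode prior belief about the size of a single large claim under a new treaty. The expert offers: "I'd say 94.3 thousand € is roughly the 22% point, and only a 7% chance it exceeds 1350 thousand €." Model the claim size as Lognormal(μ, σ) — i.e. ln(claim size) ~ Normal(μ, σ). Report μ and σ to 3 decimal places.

If T ~ Lognormal(μ,σ) then ln T ~ Normal(μ,σ), so the p-quantile of ln T is μ + z_p·σ.
ln(94.3) = 4.546 and ln(1350) = 7.208; z_{0.22} = -0.7722, z_{0.93} = 1.476.
σ = (7.208 − 4.546)/(1.476 − (-0.7722)) = 1.184.
μ = 4.546 − (-0.7722)·1.184 = 5.461.

μ ≈ 5.461, σ ≈ 1.184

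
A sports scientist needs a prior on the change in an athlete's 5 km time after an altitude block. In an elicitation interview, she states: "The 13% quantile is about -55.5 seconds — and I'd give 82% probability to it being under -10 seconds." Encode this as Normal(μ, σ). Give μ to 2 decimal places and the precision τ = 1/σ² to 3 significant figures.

The p-quantile of Normal(μ,σ) is μ + z_p·σ, with z_{0.13} = -1.126 and z_{0.82} = 0.9154.
Eliminate σ: μ = (z₂·x₁ − z₁·x₂)/(z₂ − z₁) = (0.9154·-55.5 − (-1.126)·-10)/2.042 = -30.40.
Then σ = (x₂ − x₁)/(z₂ − z₁) = (-10 − -55.5)/2.042 = 22.28.
Precision τ = 1/σ² = 1/22.28² = 0.00201.

μ = -30.40, τ = 0.00201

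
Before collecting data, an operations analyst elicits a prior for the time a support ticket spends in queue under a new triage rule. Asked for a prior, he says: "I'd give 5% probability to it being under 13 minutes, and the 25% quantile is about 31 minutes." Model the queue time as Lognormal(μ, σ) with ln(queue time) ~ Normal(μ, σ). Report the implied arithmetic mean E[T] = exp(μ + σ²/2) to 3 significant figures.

E[T] ≈ 84.7 minutes

If T ~ Lognormal(μ,σ) then ln T ~ Normal(μ,σ), so the p-quantile of ln T is μ + z_p·σ.
ln(13) = 2.565 and ln(31) = 3.434; z_{0.05} = -1.645, z_{0.25} = -0.6745.
σ = (3.434 − 2.565)/(-0.6745 − (-1.645)) = 0.896.
μ = 2.565 − (-1.645)·0.896 = 4.038.
E[T] = exp(μ + σ²/2) = exp(4.038 + 0.4010) = 84.7 minutes.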